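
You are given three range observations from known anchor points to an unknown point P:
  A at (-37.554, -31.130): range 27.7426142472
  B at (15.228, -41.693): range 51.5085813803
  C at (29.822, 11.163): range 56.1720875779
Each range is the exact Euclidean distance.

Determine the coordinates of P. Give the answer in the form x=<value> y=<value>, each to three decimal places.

x=-23.197 y=-7.391

eq1: (x + 37.554)² + (y + 31.130)² = 27.7426142472²
eq2: (x − 15.228)² + (y + 41.693)² = 51.5085813803²
eq3: (x − 29.822)² + (y − 11.163)² = 56.1720875779²
eq2−eq1, eq2−eq3 (x²,y² cancel):
  -105.564·x + 21.126·y = 2292.662894
  29.188·x + 105.712·y = -1458.403447
det = -105.564·105.712 − 21.126·29.188 = -11776.007256
x = (2292.662894·105.712 − 21.126·-1458.403447) / -11776.007256 = -23.197354
y = (-105.564·-1458.403447 − 2292.662894·29.188) / -11776.007256 = -7.391016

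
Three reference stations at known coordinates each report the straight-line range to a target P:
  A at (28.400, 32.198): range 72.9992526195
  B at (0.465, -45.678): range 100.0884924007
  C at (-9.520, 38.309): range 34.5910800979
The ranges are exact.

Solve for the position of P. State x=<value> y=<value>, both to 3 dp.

x=-43.608 y=44.184

eq1: (x − 28.400)² + (y − 32.198)² = 72.9992526195²
eq2: (x − 0.465)² + (y + 45.678)² = 100.0884924007²
eq3: (x + 9.520)² + (y − 38.309)² = 34.5910800979²
eq3−eq1, eq3−eq2 (x²,y² cancel):
  75.840·x − 12.222·y = -3847.286738
  19.970·x − 167.974·y = -8292.677461
det = 75.840·-167.974 − -12.222·19.970 = -12495.074820
x = (-3847.286738·-167.974 − -12.222·-8292.677461) / -12495.074820 = -43.608465
y = (75.840·-8292.677461 − -3847.286738·19.970) / -12495.074820 = 44.184317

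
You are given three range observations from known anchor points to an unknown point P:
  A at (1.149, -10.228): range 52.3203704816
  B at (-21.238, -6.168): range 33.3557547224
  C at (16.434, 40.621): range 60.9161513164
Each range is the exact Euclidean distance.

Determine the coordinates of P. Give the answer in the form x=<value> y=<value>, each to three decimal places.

eq1: (x − 1.149)² + (y + 10.228)² = 52.3203704816²
eq2: (x + 21.238)² + (y + 6.168)² = 33.3557547224²
eq3: (x − 16.434)² + (y − 40.621)² = 60.9161513164²
eq2−eq1, eq2−eq3 (x²,y² cancel):
  44.774·x − 8.120·y = -2007.979477
  75.344·x + 93.578·y = -1167.125989
det = 44.774·93.578 − -8.120·75.344 = 4801.654652
x = (-2007.979477·93.578 − -8.120·-1167.125989) / 4801.654652 = -41.106614
y = (44.774·-1167.125989 − -2007.979477·75.344) / 4801.654652 = 20.624621

x=-41.107 y=20.625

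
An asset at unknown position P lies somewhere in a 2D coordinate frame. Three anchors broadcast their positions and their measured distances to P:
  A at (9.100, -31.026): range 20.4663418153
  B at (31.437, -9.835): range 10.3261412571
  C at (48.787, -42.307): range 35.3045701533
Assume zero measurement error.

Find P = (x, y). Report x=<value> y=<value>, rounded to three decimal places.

x=24.084 y=-17.085

eq1: (x − 9.100)² + (y + 31.026)² = 20.4663418153²
eq2: (x − 31.437)² + (y + 9.835)² = 10.3261412571²
eq3: (x − 48.787)² + (y + 42.307)² = 35.3045701533²
eq3−eq2, eq3−eq1 (x²,y² cancel):
  -34.700·x + 64.944·y = -1945.257944
  -79.374·x + 22.562·y = -2297.089416
det = -34.700·22.562 − 64.944·-79.374 = 4371.963656
x = (-1945.257944·22.562 − 64.944·-2297.089416) / 4371.963656 = 24.083747
y = (-34.700·-2297.089416 − -1945.257944·-79.374) / 4371.963656 = -17.084749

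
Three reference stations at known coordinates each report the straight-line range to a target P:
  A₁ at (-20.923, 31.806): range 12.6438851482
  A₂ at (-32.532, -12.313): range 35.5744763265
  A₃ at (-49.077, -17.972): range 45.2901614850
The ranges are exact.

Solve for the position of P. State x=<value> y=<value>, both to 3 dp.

eq1: (x + 20.923)² + (y − 31.806)² = 12.6438851482²
eq2: (x + 32.532)² + (y + 12.313)² = 35.5744763265²
eq3: (x + 49.077)² + (y + 17.972)² = 45.2901614850²
eq1−eq2, eq1−eq3 (x²,y² cancel):
  -23.218·x − 88.238·y = -1345.128106
  -56.308·x − 99.556·y = -609.179748
det = -23.218·-99.556 − -88.238·-56.308 = -2657.014096
x = (-1345.128106·-99.556 − -88.238·-609.179748) / -2657.014096 = -30.170247
y = (-23.218·-609.179748 − -1345.128106·-56.308) / -2657.014096 = 23.182993

x=-30.170 y=23.183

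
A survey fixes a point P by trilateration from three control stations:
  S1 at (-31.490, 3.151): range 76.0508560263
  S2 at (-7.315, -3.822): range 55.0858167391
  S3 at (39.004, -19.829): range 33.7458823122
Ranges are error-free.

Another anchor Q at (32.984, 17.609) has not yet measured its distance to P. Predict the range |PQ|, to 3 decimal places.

eq1: (x + 31.490)² + (y − 3.151)² = 76.0508560263²
eq2: (x + 7.315)² + (y + 3.822)² = 55.0858167391²
eq3: (x − 39.004)² + (y + 19.829)² = 33.7458823122²
eq2−eq3, eq2−eq1 (x²,y² cancel):
  92.638·x − 32.014·y = 3742.046981
  -48.350·x + 13.946·y = -1815.853505
det = 92.638·13.946 − -32.014·-48.350 = -255.947352
x = (3742.046981·13.946 − -32.014·-1815.853505) / -255.947352 = 23.231914
y = (92.638·-1815.853505 − 3742.046981·-48.350) / -255.947352 = -49.662302
|P − Q| = √((23.231914 − 32.984)² + (-49.662302 − 17.609)²) = 67.974489

67.974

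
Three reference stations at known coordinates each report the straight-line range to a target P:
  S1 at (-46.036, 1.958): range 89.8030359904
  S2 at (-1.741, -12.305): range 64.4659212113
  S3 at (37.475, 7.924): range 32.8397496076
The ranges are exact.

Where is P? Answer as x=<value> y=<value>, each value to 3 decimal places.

x=34.995 y=40.670

eq1: (x + 46.036)² + (y − 1.958)² = 89.8030359904²
eq2: (x + 1.741)² + (y + 12.305)² = 64.4659212113²
eq3: (x − 37.475)² + (y − 7.924)² = 32.8397496076²
eq3−eq1, eq3−eq2 (x²,y² cancel):
  -167.022·x − 11.932·y = -6330.154460
  -78.432·x − 40.458·y = -4390.127138
det = -167.022·-40.458 − -11.932·-78.432 = 5821.525452
x = (-6330.154460·-40.458 − -11.932·-4390.127138) / 5821.525452 = 34.994675
y = (-167.022·-4390.127138 − -6330.154460·-78.432) / 5821.525452 = 40.669948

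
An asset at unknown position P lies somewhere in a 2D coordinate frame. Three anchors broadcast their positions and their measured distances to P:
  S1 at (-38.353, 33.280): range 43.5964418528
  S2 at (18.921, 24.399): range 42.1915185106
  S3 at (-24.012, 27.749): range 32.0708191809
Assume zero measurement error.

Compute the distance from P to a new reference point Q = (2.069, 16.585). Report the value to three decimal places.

24.698

eq1: (x + 38.353)² + (y − 33.280)² = 43.5964418528²
eq2: (x − 18.921)² + (y − 24.399)² = 42.1915185106²
eq3: (x + 24.012)² + (y − 27.749)² = 32.0708191809²
eq2−eq3, eq2−eq1 (x²,y² cancel):
  -85.866·x + 6.700·y = 1144.854494
  -114.548·x + 17.762·y = 1504.670059
det = -85.866·17.762 − 6.700·-114.548 = -757.680292
x = (1144.854494·17.762 − 6.700·1504.670059) / -757.680292 = -13.532906
y = (-85.866·1504.670059 − 1144.854494·-114.548) / -757.680292 = -2.561494
|P − Q| = √((-13.532906 − 2.069)² + (-2.561494 − 16.585)²) = 24.698334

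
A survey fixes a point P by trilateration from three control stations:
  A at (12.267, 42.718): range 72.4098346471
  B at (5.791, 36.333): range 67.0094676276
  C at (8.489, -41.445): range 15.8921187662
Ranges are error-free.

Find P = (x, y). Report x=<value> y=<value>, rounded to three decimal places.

x=18.847 y=-29.392

eq1: (x − 12.267)² + (y − 42.718)² = 72.4098346471²
eq2: (x − 5.791)² + (y − 36.333)² = 67.0094676276²
eq3: (x − 8.489)² + (y + 41.445)² = 15.8921187662²
eq2−eq3, eq2−eq1 (x²,y² cancel):
  5.396·x − 155.556·y = 4673.837889
  12.952·x + 12.770·y = -131.231159
det = 5.396·12.770 − -155.556·12.952 = 2083.668232
x = (4673.837889·12.770 − -155.556·-131.231159) / 2083.668232 = 18.847106
y = (5.396·-131.231159 − 4673.837889·12.952) / 2083.668232 = -29.392238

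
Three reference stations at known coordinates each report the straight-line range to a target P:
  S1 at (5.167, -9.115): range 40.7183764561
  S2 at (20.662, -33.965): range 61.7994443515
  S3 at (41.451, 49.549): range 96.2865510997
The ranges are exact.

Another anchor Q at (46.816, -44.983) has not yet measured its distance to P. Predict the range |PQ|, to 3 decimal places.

eq1: (x − 5.167)² + (y + 9.115)² = 40.7183764561²
eq2: (x − 20.662)² + (y + 33.965)² = 61.7994443515²
eq3: (x − 41.451)² + (y − 49.549)² = 96.2865510997²
eq2−eq1, eq2−eq3 (x²,y² cancel):
  -30.990·x + 49.700·y = 690.426786
  41.578·x + 167.028·y = -2859.179268
det = -30.990·167.028 − 49.700·41.578 = -7242.624320
x = (690.426786·167.028 − 49.700·-2859.179268) / -7242.624320 = -35.542616
y = (-30.990·-2859.179268 − 690.426786·41.578) / -7242.624320 = -8.270400
|P − Q| = √((-35.542616 − 46.816)² + (-8.270400 − -44.983)²) = 90.170708

90.171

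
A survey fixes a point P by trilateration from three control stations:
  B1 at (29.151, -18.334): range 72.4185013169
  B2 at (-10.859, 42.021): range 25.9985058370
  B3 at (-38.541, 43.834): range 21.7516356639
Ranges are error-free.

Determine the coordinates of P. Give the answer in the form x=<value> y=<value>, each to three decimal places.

x=-29.602 y=24.004

eq1: (x − 29.151)² + (y + 18.334)² = 72.4185013169²
eq2: (x + 10.859)² + (y − 42.021)² = 25.9985058370²
eq3: (x + 38.541)² + (y − 43.834)² = 21.7516356639²
eq1−eq2, eq1−eq3 (x²,y² cancel):
  -80.020·x + 120.710·y = 5266.282992
  -135.384·x + 124.336·y = 6992.217559
det = -80.020·124.336 − 120.710·-135.384 = 6392.835920
x = (5266.282992·124.336 − 120.710·6992.217559) / 6392.835920 = -29.602202
y = (-80.020·6992.217559 − 5266.282992·-135.384) / 6392.835920 = 24.003933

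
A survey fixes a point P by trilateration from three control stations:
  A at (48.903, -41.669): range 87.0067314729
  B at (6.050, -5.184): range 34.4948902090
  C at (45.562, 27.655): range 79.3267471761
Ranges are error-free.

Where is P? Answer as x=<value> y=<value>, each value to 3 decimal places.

eq1: (x − 48.903)² + (y + 41.669)² = 87.0067314729²
eq2: (x − 6.050)² + (y + 5.184)² = 34.4948902090²
eq3: (x − 45.562)² + (y − 27.655)² = 79.3267471761²
eq1−eq2, eq1−eq3 (x²,y² cancel):
  -85.706·x + 72.970·y = 2315.941257
  -6.682·x + 138.648·y = -9.675597
det = -85.706·138.648 − 72.970·-6.682 = -11395.379948
x = (2315.941257·138.648 − 72.970·-9.675597) / -11395.379948 = -28.240098
y = (-85.706·-9.675597 − 2315.941257·-6.682) / -11395.379948 = -1.430788

x=-28.240 y=-1.431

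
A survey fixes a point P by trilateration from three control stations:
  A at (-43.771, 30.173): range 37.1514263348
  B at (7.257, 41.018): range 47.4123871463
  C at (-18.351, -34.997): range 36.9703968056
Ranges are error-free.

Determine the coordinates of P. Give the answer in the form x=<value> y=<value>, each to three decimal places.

eq1: (x + 43.771)² + (y − 30.173)² = 37.1514263348²
eq2: (x − 7.257)² + (y − 41.018)² = 47.4123871463²
eq3: (x + 18.351)² + (y + 34.997)² = 36.9703968056²
eq2−eq3, eq2−eq1 (x²,y² cancel):
  -51.216·x − 152.030·y = 707.533052
  -102.056·x − 21.690·y = 1958.875973
det = -51.216·-21.690 − -152.030·-102.056 = -14404.698640
x = (707.533052·-21.690 − -152.030·1958.875973) / -14404.698640 = -19.608985
y = (-51.216·1958.875973 − 707.533052·-102.056) / -14404.698640 = 1.951988

x=-19.609 y=1.952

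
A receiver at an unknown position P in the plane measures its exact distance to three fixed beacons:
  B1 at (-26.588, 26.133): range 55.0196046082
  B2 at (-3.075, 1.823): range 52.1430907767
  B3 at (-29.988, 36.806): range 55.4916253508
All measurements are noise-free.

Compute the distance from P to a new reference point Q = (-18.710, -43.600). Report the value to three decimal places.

eq1: (x + 26.588)² + (y − 26.133)² = 55.0196046082²
eq2: (x + 3.075)² + (y − 1.823)² = 52.1430907767²
eq3: (x + 29.988)² + (y − 36.806)² = 55.4916253508²
eq3−eq1, eq3−eq2 (x²,y² cancel):
  6.800·x − 21.346·y = -811.942754
  53.826·x − 69.966·y = -1880.764258
det = 6.800·-69.966 − -21.346·53.826 = 673.200996
x = (-811.942754·-69.966 − -21.346·-1880.764258) / 673.200996 = 24.749804
y = (6.800·-1880.764258 − -811.942754·53.826) / 673.200996 = 45.921551
|P − Q| = √((24.749804 − -18.710)² + (45.921551 − -43.600)²) = 99.513128

99.513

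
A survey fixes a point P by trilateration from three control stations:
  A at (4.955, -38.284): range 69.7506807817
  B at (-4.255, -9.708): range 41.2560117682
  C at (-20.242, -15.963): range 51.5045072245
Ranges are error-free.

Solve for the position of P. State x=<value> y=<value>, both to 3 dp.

x=0.213 y=31.305

eq1: (x − 4.955)² + (y + 38.284)² = 69.7506807817²
eq2: (x + 4.255)² + (y + 9.708)² = 41.2560117682²
eq3: (x + 20.242)² + (y + 15.963)² = 51.5045072245²
eq2−eq3, eq2−eq1 (x²,y² cancel):
  -31.974·x − 12.510·y = -398.450113
  18.420·x − 57.152·y = -1785.232570
det = -31.974·-57.152 − -12.510·18.420 = 2057.812248
x = (-398.450113·-57.152 − -12.510·-1785.232570) / 2057.812248 = 0.213315
y = (-31.974·-1785.232570 − -398.450113·18.420) / 2057.812248 = 31.305323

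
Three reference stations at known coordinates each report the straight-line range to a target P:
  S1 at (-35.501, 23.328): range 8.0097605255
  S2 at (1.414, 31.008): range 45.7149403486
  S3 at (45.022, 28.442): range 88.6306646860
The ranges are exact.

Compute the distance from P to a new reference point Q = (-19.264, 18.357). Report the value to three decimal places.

24.333

eq1: (x + 35.501)² + (y − 23.328)² = 8.0097605255²
eq2: (x − 1.414)² + (y − 31.008)² = 45.7149403486²
eq3: (x − 45.022)² + (y − 28.442)² = 88.6306646860²
eq2−eq3, eq2−eq1 (x²,y² cancel):
  87.216·x − 5.132·y = -3893.106564
  -73.830·x − 15.360·y = 2866.720632
det = 87.216·-15.360 − -5.132·-73.830 = -1718.533320
x = (-3893.106564·-15.360 − -5.132·2866.720632) / -1718.533320 = -43.356813
y = (87.216·2866.720632 − -3893.106564·-73.830) / -1718.533320 = 21.765159
|P − Q| = √((-43.356813 − -19.264)² + (21.765159 − 18.357)²) = 24.332677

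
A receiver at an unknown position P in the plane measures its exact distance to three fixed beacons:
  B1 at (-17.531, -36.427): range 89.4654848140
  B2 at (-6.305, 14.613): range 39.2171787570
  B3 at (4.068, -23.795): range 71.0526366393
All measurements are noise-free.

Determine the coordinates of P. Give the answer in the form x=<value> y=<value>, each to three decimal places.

x=17.150 y=46.043

eq1: (x + 17.531)² + (y + 36.427)² = 89.4654848140²
eq2: (x + 6.305)² + (y − 14.613)² = 39.2171787570²
eq3: (x − 4.068)² + (y + 23.795)² = 71.0526366393²
eq2−eq3, eq2−eq1 (x²,y² cancel):
  20.746·x − 76.816·y = -3181.032209
  -22.452·x − 102.080·y = -5085.116367
det = 20.746·-102.080 − -76.816·-22.452 = -3842.424512
x = (-3181.032209·-102.080 − -76.816·-5085.116367) / -3842.424512 = 17.150247
y = (20.746·-5085.116367 − -3181.032209·-22.452) / -3842.424512 = 46.042898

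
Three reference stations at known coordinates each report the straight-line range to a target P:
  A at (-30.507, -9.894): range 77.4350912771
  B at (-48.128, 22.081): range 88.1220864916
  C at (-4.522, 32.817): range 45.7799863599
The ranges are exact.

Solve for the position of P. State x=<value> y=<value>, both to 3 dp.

x=39.994 y=22.134

eq1: (x + 30.507)² + (y + 9.894)² = 77.4350912771²
eq2: (x + 48.128)² + (y − 22.081)² = 88.1220864916²
eq3: (x + 4.522)² + (y − 32.817)² = 45.7799863599²
eq3−eq2, eq3−eq1 (x²,y² cancel):
  -87.212·x − 21.472·y = -3963.224005
  -51.970·x − 85.422·y = -3969.221898
det = -87.212·-85.422 − -21.472·-51.970 = 6333.923624
x = (-3963.224005·-85.422 − -21.472·-3969.221898) / 6333.923624 = 39.994071
y = (-87.212·-3969.221898 − -3963.224005·-51.970) / 6333.923624 = 22.133994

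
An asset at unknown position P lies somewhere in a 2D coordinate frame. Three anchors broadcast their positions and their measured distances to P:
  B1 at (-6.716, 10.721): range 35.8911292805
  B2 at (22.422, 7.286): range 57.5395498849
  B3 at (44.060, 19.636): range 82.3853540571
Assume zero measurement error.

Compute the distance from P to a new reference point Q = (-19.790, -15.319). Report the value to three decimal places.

10.187

eq1: (x + 6.716)² + (y − 10.721)² = 35.8911292805²
eq2: (x − 22.422)² + (y − 7.286)² = 57.5395498849²
eq3: (x − 44.060)² + (y − 19.636)² = 82.3853540571²
eq2−eq1, eq2−eq3 (x²,y² cancel):
  -58.276·x + 6.870·y = 1626.839257
  43.276·x + 24.700·y = -1705.522546
det = -58.276·24.700 − 6.870·43.276 = -1736.723320
x = (1626.839257·24.700 − 6.870·-1705.522546) / -1736.723320 = -29.883787
y = (-58.276·-1705.522546 − 1626.839257·43.276) / -1736.723320 = -16.691165
|P − Q| = √((-29.883787 − -19.790)² + (-16.691165 − -15.319)²) = 10.186627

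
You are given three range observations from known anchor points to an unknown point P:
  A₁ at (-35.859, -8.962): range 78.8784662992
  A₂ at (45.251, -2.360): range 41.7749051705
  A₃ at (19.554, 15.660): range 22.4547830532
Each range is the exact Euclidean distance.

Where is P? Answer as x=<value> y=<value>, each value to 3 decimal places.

x=28.895 y=36.080

eq1: (x + 35.859)² + (y + 8.962)² = 78.8784662992²
eq2: (x − 45.251)² + (y + 2.360)² = 41.7749051705²
eq3: (x − 19.554)² + (y − 15.660)² = 22.4547830532²
eq3−eq2, eq3−eq1 (x²,y² cancel):
  51.394·x − 36.040·y = 184.702665
  -110.826·x − 49.244·y = -4979.004355
det = 51.394·-49.244 − -36.040·-110.826 = -6525.015176
x = (184.702665·-49.244 − -36.040·-4979.004355) / -6525.015176 = 28.894770
y = (51.394·-4979.004355 − 184.702665·-110.826) / -6525.015176 = 36.079777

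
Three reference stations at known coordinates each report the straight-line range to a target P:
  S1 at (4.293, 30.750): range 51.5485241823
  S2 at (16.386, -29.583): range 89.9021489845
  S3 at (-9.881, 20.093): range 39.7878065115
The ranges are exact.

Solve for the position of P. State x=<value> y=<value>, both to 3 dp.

eq1: (x − 4.293)² + (y − 30.750)² = 51.5485241823²
eq2: (x − 16.386)² + (y + 29.583)² = 89.9021489845²
eq3: (x + 9.881)² + (y − 20.093)² = 39.7878065115²
eq1−eq3, eq1−eq2 (x²,y² cancel):
  -28.348·x − 21.314·y = 611.551259
  24.186·x − 120.666·y = -5245.483511
det = -28.348·-120.666 − -21.314·24.186 = 3936.140172
x = (611.551259·-120.666 − -21.314·-5245.483511) / 3936.140172 = -47.151695
y = (-28.348·-5245.483511 − 611.551259·24.186) / 3936.140172 = 34.020127

x=-47.152 y=34.020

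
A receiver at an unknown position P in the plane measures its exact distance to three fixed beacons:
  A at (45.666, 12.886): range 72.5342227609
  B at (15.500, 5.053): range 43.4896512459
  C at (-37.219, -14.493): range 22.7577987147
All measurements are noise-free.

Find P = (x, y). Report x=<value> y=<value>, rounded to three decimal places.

eq1: (x − 45.666)² + (y − 12.886)² = 72.5342227609²
eq2: (x − 15.500)² + (y − 5.053)² = 43.4896512459²
eq3: (x + 37.219)² + (y + 14.493)² = 22.7577987147²
eq1−eq3, eq1−eq2 (x²,y² cancel):
  -165.770·x − 54.758·y = 4087.164527
  -60.332·x − 15.666·y = 1384.213963
det = -165.770·-15.666 − -54.758·-60.332 = -706.706836
x = (4087.164527·-15.666 − -54.758·1384.213963) / -706.706836 = -16.650849
y = (-165.770·1384.213963 − 4087.164527·-60.332) / -706.706836 = -24.233049

x=-16.651 y=-24.233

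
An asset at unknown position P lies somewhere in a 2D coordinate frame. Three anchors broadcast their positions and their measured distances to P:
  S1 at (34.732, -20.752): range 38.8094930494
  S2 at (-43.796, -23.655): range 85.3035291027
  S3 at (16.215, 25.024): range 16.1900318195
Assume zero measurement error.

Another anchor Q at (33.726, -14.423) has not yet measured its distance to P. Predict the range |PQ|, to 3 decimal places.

32.412

eq1: (x − 34.732)² + (y + 20.752)² = 38.8094930494²
eq2: (x + 43.796)² + (y + 23.655)² = 85.3035291027²
eq3: (x − 16.215)² + (y − 25.024)² = 16.1900318195²
eq2−eq1, eq2−eq3 (x²,y² cancel):
  157.056·x + 5.806·y = 4929.824014
  120.022·x + 97.358·y = 5426.053107
det = 157.056·97.358 − 5.806·120.022 = 14593.810316
x = (4929.824014·97.358 − 5.806·5426.053107) / 14593.810316 = 30.729065
y = (157.056·5426.053107 − 4929.824014·120.022) / 14593.810316 = 17.850503
|P − Q| = √((30.729065 − 33.726)² + (17.850503 − -14.423)²) = 32.412353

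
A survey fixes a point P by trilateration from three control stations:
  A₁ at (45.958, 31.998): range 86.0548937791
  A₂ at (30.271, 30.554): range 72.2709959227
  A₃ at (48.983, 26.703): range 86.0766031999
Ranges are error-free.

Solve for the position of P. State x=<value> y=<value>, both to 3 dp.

eq1: (x − 45.958)² + (y − 31.998)² = 86.0548937791²
eq2: (x − 30.271)² + (y − 30.554)² = 72.2709959227²
eq3: (x − 48.983)² + (y − 26.703)² = 86.0766031999²
eq2−eq1, eq2−eq3 (x²,y² cancel):
  31.374·x + 2.888·y = -896.218481
  37.424·x − 7.702·y = -923.580626
det = 31.374·-7.702 − 2.888·37.424 = -349.723060
x = (-896.218481·-7.702 − 2.888·-923.580626) / -349.723060 = -27.364440
y = (31.374·-923.580626 − -896.218481·37.424) / -349.723060 = -13.049359

x=-27.364 y=-13.049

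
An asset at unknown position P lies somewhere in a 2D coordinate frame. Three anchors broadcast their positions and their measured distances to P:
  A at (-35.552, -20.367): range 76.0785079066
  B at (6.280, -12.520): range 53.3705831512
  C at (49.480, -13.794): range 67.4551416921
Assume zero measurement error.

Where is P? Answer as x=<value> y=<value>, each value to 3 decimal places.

eq1: (x + 35.552)² + (y + 20.367)² = 76.0785079066²
eq2: (x − 6.280)² + (y + 12.520)² = 53.3705831512²
eq3: (x − 49.480)² + (y + 13.794)² = 67.4551416921²
eq3−eq1, eq3−eq2 (x²,y² cancel):
  -170.064·x − 13.146·y = -2197.528668
  -86.400·x + 2.548·y = -740.579041
det = -170.064·2.548 − -13.146·-86.400 = -1569.137472
x = (-2197.528668·2.548 − -13.146·-740.579041) / -1569.137472 = 9.772856
y = (-170.064·-740.579041 − -2197.528668·-86.400) / -1569.137472 = 40.736165

x=9.773 y=40.736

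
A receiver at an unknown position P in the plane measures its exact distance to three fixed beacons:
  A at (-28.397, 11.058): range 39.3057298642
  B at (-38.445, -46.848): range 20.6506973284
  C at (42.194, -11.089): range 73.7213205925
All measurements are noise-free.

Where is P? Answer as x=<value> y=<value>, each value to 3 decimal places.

x=-29.506 y=-28.232

eq1: (x + 28.397)² + (y − 11.058)² = 39.3057298642²
eq2: (x + 38.445)² + (y + 46.848)² = 20.6506973284²
eq3: (x − 42.194)² + (y + 11.089)² = 73.7213205925²
eq2−eq1, eq2−eq3 (x²,y² cancel):
  20.096·x + 115.812·y = -3862.573256
  161.278·x + 71.518·y = -6777.835382
det = 20.096·71.518 − 115.812·161.278 = -17240.702008
x = (-3862.573256·71.518 − 115.812·-6777.835382) / -17240.702008 = -29.506406
y = (20.096·-6777.835382 − -3862.573256·161.278) / -17240.702008 = -28.232070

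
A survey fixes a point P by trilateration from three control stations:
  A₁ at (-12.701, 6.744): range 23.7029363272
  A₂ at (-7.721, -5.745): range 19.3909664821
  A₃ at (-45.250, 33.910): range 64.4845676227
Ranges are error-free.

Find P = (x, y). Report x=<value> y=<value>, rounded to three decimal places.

x=10.359 y=1.263

eq1: (x + 12.701)² + (y − 6.744)² = 23.7029363272²
eq2: (x + 7.721)² + (y + 5.745)² = 19.3909664821²
eq3: (x + 45.250)² + (y − 33.910)² = 64.4845676227²
eq3−eq2, eq3−eq1 (x²,y² cancel):
  75.058·x − 79.310·y = 677.418146
  65.098·x − 54.332·y = 605.776608
det = 75.058·-54.332 − -79.310·65.098 = 1084.871124
x = (677.418146·-54.332 − -79.310·605.776608) / 1084.871124 = 10.359443
y = (75.058·605.776608 − 677.418146·65.098) / 1084.871124 = 1.262651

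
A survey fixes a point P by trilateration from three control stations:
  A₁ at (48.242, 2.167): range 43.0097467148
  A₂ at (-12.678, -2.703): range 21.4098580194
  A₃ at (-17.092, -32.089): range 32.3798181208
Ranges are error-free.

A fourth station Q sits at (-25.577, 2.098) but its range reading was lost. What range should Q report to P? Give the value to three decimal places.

35.171

eq1: (x − 48.242)² + (y − 2.167)² = 43.0097467148²
eq2: (x + 12.678)² + (y + 2.703)² = 21.4098580194²
eq3: (x + 17.092)² + (y + 32.089)² = 32.3798181208²
eq3−eq1, eq3−eq2 (x²,y² cancel):
  130.668·x + 68.512·y = 208.760377
  8.828·x + 58.772·y = -563.731891
det = 130.668·58.772 − 68.512·8.828 = 7074.795760
x = (208.760377·58.772 − 68.512·-563.731891) / 7074.795760 = 7.193376
y = (130.668·-563.731891 − 208.760377·8.828) / 7074.795760 = -10.672344
|P − Q| = √((7.193376 − -25.577)² + (-10.672344 − 2.098)²) = 35.170715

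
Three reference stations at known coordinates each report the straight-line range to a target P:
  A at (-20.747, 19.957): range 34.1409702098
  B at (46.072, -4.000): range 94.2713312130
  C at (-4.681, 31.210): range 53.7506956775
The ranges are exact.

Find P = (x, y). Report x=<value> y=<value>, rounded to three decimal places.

eq1: (x + 20.747)² + (y − 19.957)² = 34.1409702098²
eq2: (x − 46.072)² + (y + 4.000)² = 94.2713312130²
eq3: (x + 4.681)² + (y − 31.210)² = 53.7506956775²
eq3−eq2, eq3−eq1 (x²,y² cancel):
  101.506·x − 70.420·y = -4855.293280
  -32.132·x − 22.506·y = 1556.275436
det = 101.506·-22.506 − -70.420·-32.132 = -4547.229476
x = (-4855.293280·-22.506 − -70.420·1556.275436) / -4547.229476 = -48.131758
y = (101.506·1556.275436 − -4855.293280·-32.132) / -4547.229476 = -0.431254

x=-48.132 y=-0.431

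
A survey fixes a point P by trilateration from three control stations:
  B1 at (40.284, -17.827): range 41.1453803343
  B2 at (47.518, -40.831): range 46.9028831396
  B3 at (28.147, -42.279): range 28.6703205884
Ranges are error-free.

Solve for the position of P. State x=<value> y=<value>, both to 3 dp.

x=1.525 y=-31.636

eq1: (x − 40.284)² + (y + 17.827)² = 41.1453803343²
eq2: (x − 47.518)² + (y + 40.831)² = 46.9028831396²
eq3: (x − 28.147)² + (y + 42.279)² = 28.6703205884²
eq1−eq2, eq1−eq3 (x²,y² cancel):
  14.468·x − 46.008·y = 1477.590176
  -24.274·x − 48.904·y = 1510.119905
det = 14.468·-48.904 − -46.008·-24.274 = -1824.341264
x = (1477.590176·-48.904 − -46.008·1510.119905) / -1824.341264 = 1.525193
y = (14.468·1510.119905 − 1477.590176·-24.274) / -1824.341264 = -31.636317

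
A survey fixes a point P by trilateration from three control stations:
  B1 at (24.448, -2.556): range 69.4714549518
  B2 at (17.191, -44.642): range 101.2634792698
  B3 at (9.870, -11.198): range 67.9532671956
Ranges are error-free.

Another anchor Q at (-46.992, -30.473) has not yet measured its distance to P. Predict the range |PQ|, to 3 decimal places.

82.513

eq1: (x − 24.448)² + (y + 2.556)² = 69.4714549518²
eq2: (x − 17.191)² + (y + 44.642)² = 101.2634792698²
eq3: (x − 9.870)² + (y + 11.198)² = 67.9532671956²
eq2−eq3, eq2−eq1 (x²,y² cancel):
  -14.642·x + 66.888·y = 3571.019170
  14.514·x + 84.172·y = 3743.808376
det = -14.642·84.172 − 66.888·14.514 = -2203.258856
x = (3571.019170·84.172 − 66.888·3743.808376) / -2203.258856 = -22.768079
y = (-14.642·3743.808376 − 3571.019170·14.514) / -2203.258856 = 48.404033
|P − Q| = √((-22.768079 − -46.992)² + (48.404033 − -30.473)²) = 82.512937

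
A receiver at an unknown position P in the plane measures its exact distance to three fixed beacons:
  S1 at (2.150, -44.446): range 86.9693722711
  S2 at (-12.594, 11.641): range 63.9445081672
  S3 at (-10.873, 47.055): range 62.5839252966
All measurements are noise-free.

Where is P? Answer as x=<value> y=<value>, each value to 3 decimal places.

eq1: (x − 2.150)² + (y + 44.446)² = 86.9693722711²
eq2: (x + 12.594)² + (y − 11.641)² = 63.9445081672²
eq3: (x + 10.873)² + (y − 47.055)² = 62.5839252966²
eq1−eq3, eq1−eq2 (x²,y² cancel):
  -26.046·x + 183.002·y = 3999.249746
  -29.488·x + 112.174·y = 1788.823889
det = -26.046·112.174 − 183.002·-29.488 = 2474.678972
x = (3999.249746·112.174 − 183.002·1788.823889) / 2474.678972 = 48.997665
y = (-26.046·1788.823889 − 3999.249746·-29.488) / 2474.678972 = 28.827242

x=48.998 y=28.827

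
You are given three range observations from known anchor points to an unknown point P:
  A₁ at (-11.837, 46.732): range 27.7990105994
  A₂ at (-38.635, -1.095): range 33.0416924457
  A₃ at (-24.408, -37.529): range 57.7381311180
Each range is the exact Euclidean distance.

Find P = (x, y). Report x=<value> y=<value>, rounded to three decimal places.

eq1: (x + 11.837)² + (y − 46.732)² = 27.7990105994²
eq2: (x + 38.635)² + (y + 1.095)² = 33.0416924457²
eq3: (x + 24.408)² + (y + 37.529)² = 57.7381311180²
eq3−eq2, eq3−eq1 (x²,y² cancel):
  -28.454·x + 72.868·y = 1731.624290
  25.142·x + 168.522·y = 2880.724883
det = -28.454·168.522 − 72.868·25.142 = -6627.172244
x = (1731.624290·168.522 − 72.868·2880.724883) / -6627.172244 = -12.358835
y = (-28.454·2880.724883 − 1731.624290·25.142) / -6627.172244 = 18.937888

x=-12.359 y=18.938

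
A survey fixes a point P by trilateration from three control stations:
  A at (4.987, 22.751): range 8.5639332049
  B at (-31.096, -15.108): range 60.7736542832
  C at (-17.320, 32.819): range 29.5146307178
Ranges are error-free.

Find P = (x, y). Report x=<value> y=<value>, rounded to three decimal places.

x=11.791 y=27.952

eq1: (x − 4.987)² + (y − 22.751)² = 8.5639332049²
eq2: (x + 31.096)² + (y + 15.108)² = 60.7736542832²
eq3: (x + 17.320)² + (y − 32.819)² = 29.5146307178²
eq2−eq1, eq2−eq3 (x²,y² cancel):
  72.166·x + 75.718·y = 2967.361393
  27.552·x + 95.854·y = 3004.179910
det = 72.166·95.854 − 75.718·27.552 = 4831.217428
x = (2967.361393·95.854 − 75.718·3004.179910) / 4831.217428 = 11.790603
y = (72.166·3004.179910 − 2967.361393·27.552) / 4831.217428 = 27.952148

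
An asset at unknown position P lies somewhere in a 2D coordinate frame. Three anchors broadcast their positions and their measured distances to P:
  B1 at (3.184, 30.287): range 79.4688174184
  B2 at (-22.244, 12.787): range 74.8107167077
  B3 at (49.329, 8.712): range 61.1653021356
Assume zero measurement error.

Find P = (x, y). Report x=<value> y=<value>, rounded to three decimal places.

eq1: (x − 3.184)² + (y − 30.287)² = 79.4688174184²
eq2: (x + 22.244)² + (y − 12.787)² = 74.8107167077²
eq3: (x − 49.329)² + (y − 8.712)² = 61.1653021356²
eq3−eq1, eq3−eq2 (x²,y² cancel):
  -92.290·x + 43.150·y = -4155.907717
  -143.146·x + 8.150·y = -3706.395429
det = -92.290·8.150 − 43.150·-143.146 = 5424.586400
x = (-4155.907717·8.150 − 43.150·-3706.395429) / 5424.586400 = 23.238696
y = (-92.290·-3706.395429 − -4155.907717·-143.146) / 5424.586400 = -46.609698

x=23.239 y=-46.610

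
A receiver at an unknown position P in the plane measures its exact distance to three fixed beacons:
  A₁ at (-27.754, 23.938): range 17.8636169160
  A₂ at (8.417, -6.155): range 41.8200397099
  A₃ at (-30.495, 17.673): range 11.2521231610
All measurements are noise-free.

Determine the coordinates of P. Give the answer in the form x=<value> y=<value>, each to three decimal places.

x=-31.454 y=6.462

eq1: (x + 27.754)² + (y − 23.938)² = 17.8636169160²
eq2: (x − 8.417)² + (y + 6.155)² = 41.8200397099²
eq3: (x + 30.495)² + (y − 17.673)² = 11.2521231610²
eq3−eq2, eq3−eq1 (x²,y² cancel):
  77.824·x − 47.656·y = -2755.855486
  5.482·x + 12.530·y = -91.466128
det = 77.824·12.530 − -47.656·5.482 = 1236.384912
x = (-2755.855486·12.530 − -47.656·-91.466128) / 1236.384912 = -31.454427
y = (77.824·-91.466128 − -2755.855486·5.482) / 1236.384912 = 6.461855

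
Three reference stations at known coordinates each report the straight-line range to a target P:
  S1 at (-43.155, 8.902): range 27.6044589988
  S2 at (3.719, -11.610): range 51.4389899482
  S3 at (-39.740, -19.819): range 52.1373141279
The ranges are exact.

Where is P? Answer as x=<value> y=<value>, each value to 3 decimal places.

eq1: (x + 43.155)² + (y − 8.902)² = 27.6044589988²
eq2: (x − 3.719)² + (y + 11.610)² = 51.4389899482²
eq3: (x + 39.740)² + (y + 19.819)² = 52.1373141279²
eq1−eq3, eq1−eq2 (x²,y² cancel):
  6.830·x − 57.442·y = -1925.832636
  93.748·x − 41.024·y = -3676.940098
det = 6.830·-41.024 − -57.442·93.748 = 5104.878696
x = (-1925.832636·-41.024 − -57.442·-3676.940098) / 5104.878696 = -25.897860
y = (6.830·-3676.940098 − -1925.832636·93.748) / 5104.878696 = 30.447238

x=-25.898 y=30.447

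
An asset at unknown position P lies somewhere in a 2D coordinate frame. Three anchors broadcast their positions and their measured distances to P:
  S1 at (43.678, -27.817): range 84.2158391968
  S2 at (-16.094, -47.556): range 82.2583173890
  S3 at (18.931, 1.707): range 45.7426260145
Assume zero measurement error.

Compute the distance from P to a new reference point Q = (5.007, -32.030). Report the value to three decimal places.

eq1: (x − 43.678)² + (y + 27.817)² = 84.2158391968²
eq2: (x + 16.094)² + (y + 47.556)² = 82.2583173890²
eq3: (x − 18.931)² + (y − 1.707)² = 45.7426260145²
eq2−eq3, eq2−eq1 (x²,y² cancel):
  70.050·x + 98.526·y = 2514.749583
  119.544·x + 39.478·y = -164.913591
det = 70.050·39.478 − 98.526·119.544 = -9012.758244
x = (2514.749583·39.478 − 98.526·-164.913591) / -9012.758244 = -12.818003
y = (70.050·-164.913591 − 2514.749583·119.544) / -9012.758244 = 34.637057
|P − Q| = √((-12.818003 − 5.007)² + (34.637057 − -32.030)²) = 69.008892

69.009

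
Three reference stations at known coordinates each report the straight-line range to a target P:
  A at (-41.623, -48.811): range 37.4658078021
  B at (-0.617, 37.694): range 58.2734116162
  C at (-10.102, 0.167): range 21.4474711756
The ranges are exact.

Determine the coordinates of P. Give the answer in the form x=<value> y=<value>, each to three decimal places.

eq1: (x + 41.623)² + (y + 48.811)² = 37.4658078021²
eq2: (x + 0.617)² + (y − 37.694)² = 58.2734116162²
eq3: (x + 10.102)² + (y − 0.167)² = 21.4474711756²
eq3−eq1, eq3−eq2 (x²,y² cancel):
  -63.042·x − 97.956·y = 3069.216823
  18.970·x + 75.054·y = -1616.656450
det = -63.042·75.054 − -97.956·18.970 = -2873.328948
x = (3069.216823·75.054 − -97.956·-1616.656450) / -2873.328948 = -25.056581
y = (-63.042·-1616.656450 − 3069.216823·18.970) / -2873.328948 = -15.206826

x=-25.057 y=-15.207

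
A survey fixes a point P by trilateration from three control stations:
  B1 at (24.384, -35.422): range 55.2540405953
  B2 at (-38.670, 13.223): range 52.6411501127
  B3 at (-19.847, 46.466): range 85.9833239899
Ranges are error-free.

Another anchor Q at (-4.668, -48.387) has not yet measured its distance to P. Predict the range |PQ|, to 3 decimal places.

eq1: (x − 24.384)² + (y + 35.422)² = 55.2540405953²
eq2: (x + 38.670)² + (y − 13.223)² = 52.6411501127²
eq3: (x + 19.847)² + (y − 46.466)² = 85.9833239899²
eq2−eq3, eq2−eq1 (x²,y² cancel):
  37.646·x + 66.486·y = -3739.265383
  126.108·x − 97.290·y = -102.837406
det = 37.646·-97.290 − 66.486·126.108 = -12046.995828
x = (-3739.265383·-97.290 − 66.486·-102.837406) / -12046.995828 = -30.765378
y = (37.646·-102.837406 − -3739.265383·126.108) / -12046.995828 = -38.821285
|P − Q| = √((-30.765378 − -4.668)² + (-38.821285 − -48.387)²) = 27.795252

27.795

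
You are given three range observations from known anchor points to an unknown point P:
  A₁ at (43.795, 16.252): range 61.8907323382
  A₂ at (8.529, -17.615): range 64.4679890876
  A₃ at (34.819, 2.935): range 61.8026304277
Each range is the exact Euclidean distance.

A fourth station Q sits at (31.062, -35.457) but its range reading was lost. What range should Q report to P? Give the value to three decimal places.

eq1: (x − 43.795)² + (y − 16.252)² = 61.8907323382²
eq2: (x − 8.529)² + (y + 17.615)² = 64.4679890876²
eq3: (x − 34.819)² + (y − 2.935)² = 61.8026304277²
eq1−eq3, eq1−eq2 (x²,y² cancel):
  -17.952·x − 26.634·y = -950.254921
  -70.532·x − 67.734·y = -2124.756331
det = -17.952·-67.734 − -26.634·-70.532 = -662.588520
x = (-950.254921·-67.734 − -26.634·-2124.756331) / -662.588520 = -11.732480
y = (-17.952·-2124.756331 − -950.254921·-70.532) / -662.588520 = 43.586258
|P − Q| = √((-11.732480 − 31.062)² + (43.586258 − -35.457)²) = 89.884394

89.884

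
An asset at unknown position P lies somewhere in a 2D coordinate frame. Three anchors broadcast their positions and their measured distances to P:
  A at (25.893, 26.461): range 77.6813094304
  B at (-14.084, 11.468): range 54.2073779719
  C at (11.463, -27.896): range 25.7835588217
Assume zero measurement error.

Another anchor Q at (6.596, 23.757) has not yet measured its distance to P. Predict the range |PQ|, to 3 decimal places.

eq1: (x − 25.893)² + (y − 26.461)² = 77.6813094304²
eq2: (x + 14.084)² + (y − 11.468)² = 54.2073779719²
eq3: (x − 11.463)² + (y + 27.896)² = 25.7835588217²
eq3−eq2, eq3−eq1 (x²,y² cancel):
  -51.094·x + 78.728·y = -2853.361026
  28.860·x + 108.714·y = -4908.549144
det = -51.094·108.714 − 78.728·28.860 = -7826.723196
x = (-2853.361026·108.714 − 78.728·-4908.549144) / -7826.723196 = -9.740982
y = (-51.094·-4908.549144 − -2853.361026·28.860) / -7826.723196 = -42.565120
|P − Q| = √((-9.740982 − 6.596)² + (-42.565120 − 23.757)²) = 68.304616

68.305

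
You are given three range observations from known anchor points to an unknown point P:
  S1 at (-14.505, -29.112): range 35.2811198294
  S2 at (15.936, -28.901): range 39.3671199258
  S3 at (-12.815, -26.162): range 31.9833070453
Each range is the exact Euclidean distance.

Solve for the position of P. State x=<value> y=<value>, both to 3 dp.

eq1: (x + 14.505)² + (y + 29.112)² = 35.2811198294²
eq2: (x − 15.936)² + (y + 28.901)² = 39.3671199258²
eq3: (x + 12.815)² + (y + 26.162)² = 31.9833070453²
eq2−eq1, eq2−eq3 (x²,y² cancel):
  -60.882·x − 0.422·y = 273.692387
  -57.502·x + 5.478·y = 286.288774
det = -60.882·5.478 − -0.422·-57.502 = -357.777440
x = (273.692387·5.478 − -0.422·286.288774) / -357.777440 = -4.528236
y = (-60.882·286.288774 − 273.692387·-57.502) / -357.777440 = 4.729123

x=-4.528 y=4.729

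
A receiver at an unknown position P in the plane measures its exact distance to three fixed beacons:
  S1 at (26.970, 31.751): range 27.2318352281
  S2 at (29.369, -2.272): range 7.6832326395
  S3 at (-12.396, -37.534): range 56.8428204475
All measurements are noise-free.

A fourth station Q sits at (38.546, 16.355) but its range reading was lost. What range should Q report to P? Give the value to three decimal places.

eq1: (x − 26.970)² + (y − 31.751)² = 27.2318352281²
eq2: (x − 29.369)² + (y + 2.272)² = 7.6832326395²
eq3: (x + 12.396)² + (y + 37.534)² = 56.8428204475²
eq2−eq1, eq2−eq3 (x²,y² cancel):
  -4.798·x + 68.046·y = 185.265970
  -83.530·x − 70.524·y = -2477.312346
det = -4.798·-70.524 − 68.046·-83.530 = 6022.256532
x = (185.265970·-70.524 − 68.046·-2477.312346) / 6022.256532 = 25.821799
y = (-4.798·-2477.312346 − 185.265970·-83.530) / 6022.256532 = 4.543382
|P − Q| = √((25.821799 − 38.546)² + (4.543382 − 16.355)²) = 17.361440

17.361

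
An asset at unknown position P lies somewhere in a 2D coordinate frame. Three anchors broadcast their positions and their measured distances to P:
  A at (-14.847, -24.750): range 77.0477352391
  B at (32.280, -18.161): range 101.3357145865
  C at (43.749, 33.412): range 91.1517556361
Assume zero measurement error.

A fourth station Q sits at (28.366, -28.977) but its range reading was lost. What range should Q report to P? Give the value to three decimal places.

105.640

eq1: (x + 14.847)² + (y + 24.750)² = 77.0477352391²
eq2: (x − 32.280)² + (y + 18.161)² = 101.3357145865²
eq3: (x − 43.749)² + (y − 33.412)² = 91.1517556361²
eq1−eq2, eq1−eq3 (x²,y² cancel):
  94.254·x + 13.178·y = -3793.749133
  117.192·x + 116.324·y = -174.948214
det = 94.254·116.324 − 13.178·117.192 = 9419.646120
x = (-3793.749133·116.324 − 13.178·-174.948214) / 9419.646120 = -46.604575
y = (94.254·-174.948214 − -3793.749133·117.192) / 9419.646120 = 45.448361
|P − Q| = √((-46.604575 − 28.366)² + (45.448361 − -28.977)²) = 105.639583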